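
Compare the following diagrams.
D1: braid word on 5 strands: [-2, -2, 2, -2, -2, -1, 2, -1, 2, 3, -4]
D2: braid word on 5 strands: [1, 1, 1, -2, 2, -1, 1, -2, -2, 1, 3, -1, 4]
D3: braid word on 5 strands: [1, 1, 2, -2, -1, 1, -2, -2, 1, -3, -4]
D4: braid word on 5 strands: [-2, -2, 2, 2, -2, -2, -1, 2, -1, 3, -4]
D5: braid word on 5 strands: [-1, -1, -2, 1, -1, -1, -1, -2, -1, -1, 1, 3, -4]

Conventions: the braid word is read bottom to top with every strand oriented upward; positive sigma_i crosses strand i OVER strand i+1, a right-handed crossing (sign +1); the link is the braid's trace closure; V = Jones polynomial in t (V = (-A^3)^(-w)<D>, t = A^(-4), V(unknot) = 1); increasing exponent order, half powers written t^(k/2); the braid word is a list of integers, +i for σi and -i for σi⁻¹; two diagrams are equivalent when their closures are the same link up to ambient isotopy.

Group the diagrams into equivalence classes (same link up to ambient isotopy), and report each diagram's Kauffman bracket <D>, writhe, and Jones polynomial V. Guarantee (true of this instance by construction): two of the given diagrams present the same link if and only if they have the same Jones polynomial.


equivalence classes: {D1, D4} | {D2, D3} | {D5}
D1 (bracket A^-7 - A^-3 + A + A^9; 11 crossings at w = -3): V = -t^(-9/2) - t^(-5/2) + t^(-3/2) - t^(-1/2)
D2 (bracket -A^-5 + A^-1 - A^3 + 2A^7 + A^15; 13 crossings at w = +3): V = -t^(-3/2) - 2t^(1/2) + t^(3/2) - t^(5/2) + t^(7/2)
D3 (bracket -A^-17 + A^-13 - A^-9 + 2A^-5 + A^3; 11 crossings at w = -1): V = -t^(-3/2) - 2t^(1/2) + t^(3/2) - t^(5/2) + t^(7/2)
V(D4) = -t^(-9/2) - t^(-5/2) + t^(-3/2) - t^(-1/2)  [11 crossings, <D> = A^-7 - A^-3 + A + A^9, w = -3]
V(D5) = t^(-15/2) - t^(-13/2) - t^(-9/2) - t^(-5/2)  (w -7, c 13, <D> = A^-11 + A^-3 + A^5 - A^9)
key observation: comparing 5 Jones polynomials yields 3 groups


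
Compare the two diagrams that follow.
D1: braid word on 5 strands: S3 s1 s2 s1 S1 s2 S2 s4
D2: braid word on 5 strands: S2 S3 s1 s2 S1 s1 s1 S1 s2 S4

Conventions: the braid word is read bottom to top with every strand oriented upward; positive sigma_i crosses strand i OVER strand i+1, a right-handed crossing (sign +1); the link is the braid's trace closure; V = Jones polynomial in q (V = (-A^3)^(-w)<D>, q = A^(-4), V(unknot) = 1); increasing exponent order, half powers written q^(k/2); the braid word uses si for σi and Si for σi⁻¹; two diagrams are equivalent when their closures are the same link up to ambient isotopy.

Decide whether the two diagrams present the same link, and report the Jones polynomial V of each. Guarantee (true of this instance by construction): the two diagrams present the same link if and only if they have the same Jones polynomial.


equivalent: yes
V(D1) = 1  (w +2, c 8, <D> = A^6)
V(D2) = 1  [10 crossings, <D> = 1, w = 0]
key observation: one V(q) for all 2 diagrams — one class (guaranteed)


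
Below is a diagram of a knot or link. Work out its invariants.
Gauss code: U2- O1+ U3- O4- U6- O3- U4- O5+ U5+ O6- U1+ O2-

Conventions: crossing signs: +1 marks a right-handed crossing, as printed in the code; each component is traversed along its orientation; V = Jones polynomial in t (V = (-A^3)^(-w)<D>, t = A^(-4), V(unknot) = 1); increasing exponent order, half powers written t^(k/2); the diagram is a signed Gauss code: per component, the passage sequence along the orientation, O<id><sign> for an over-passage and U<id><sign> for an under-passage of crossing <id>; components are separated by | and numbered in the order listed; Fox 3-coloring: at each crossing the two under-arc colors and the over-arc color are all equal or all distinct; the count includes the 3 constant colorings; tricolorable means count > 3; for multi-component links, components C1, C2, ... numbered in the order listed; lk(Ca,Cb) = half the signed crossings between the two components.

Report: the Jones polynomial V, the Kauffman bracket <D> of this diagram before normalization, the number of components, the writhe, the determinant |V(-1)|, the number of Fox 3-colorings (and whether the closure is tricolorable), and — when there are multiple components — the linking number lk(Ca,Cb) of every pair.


V(t) = -t^-4 + t^-3 + t^-1
bracket: A^-2 + A^6 - A^10, w = -2
1 component, writhe -2, over 6 crossings
det 3, colorings 9 of 3^6 — tricolorable
observation: w = -2 shifts under R1 moves; the (-A^3)^(2) factor cancels that in V


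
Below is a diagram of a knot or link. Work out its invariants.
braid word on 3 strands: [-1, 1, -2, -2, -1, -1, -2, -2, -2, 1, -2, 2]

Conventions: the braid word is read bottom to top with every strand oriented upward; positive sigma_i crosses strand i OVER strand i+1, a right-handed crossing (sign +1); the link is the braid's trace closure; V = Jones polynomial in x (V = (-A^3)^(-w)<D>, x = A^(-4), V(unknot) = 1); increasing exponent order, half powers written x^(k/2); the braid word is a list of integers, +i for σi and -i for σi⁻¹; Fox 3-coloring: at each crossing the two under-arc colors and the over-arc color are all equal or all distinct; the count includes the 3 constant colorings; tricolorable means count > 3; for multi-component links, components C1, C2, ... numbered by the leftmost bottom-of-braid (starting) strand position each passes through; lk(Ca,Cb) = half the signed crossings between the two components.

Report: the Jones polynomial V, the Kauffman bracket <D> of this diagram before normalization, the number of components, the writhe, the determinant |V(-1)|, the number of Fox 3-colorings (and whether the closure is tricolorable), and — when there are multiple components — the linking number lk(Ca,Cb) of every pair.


V = -x^-9 + 2x^-8 - 3x^-7 + 3x^-6 - 3x^-5 + 3x^-4 - x^-3 + x^-2
<D> = A^-10 - A^-6 + 3A^-2 - 3A^2 + 3A^6 - 3A^10 + 2A^14 - A^18 (w = -6)
1 component over 12 crossings, w = -6
3 Fox colorings among 3^12, |V(-1)| = 17: not tricolorable
why: w = -6 shifts under R1 moves; the (-A^3)^(6) factor cancels that in V


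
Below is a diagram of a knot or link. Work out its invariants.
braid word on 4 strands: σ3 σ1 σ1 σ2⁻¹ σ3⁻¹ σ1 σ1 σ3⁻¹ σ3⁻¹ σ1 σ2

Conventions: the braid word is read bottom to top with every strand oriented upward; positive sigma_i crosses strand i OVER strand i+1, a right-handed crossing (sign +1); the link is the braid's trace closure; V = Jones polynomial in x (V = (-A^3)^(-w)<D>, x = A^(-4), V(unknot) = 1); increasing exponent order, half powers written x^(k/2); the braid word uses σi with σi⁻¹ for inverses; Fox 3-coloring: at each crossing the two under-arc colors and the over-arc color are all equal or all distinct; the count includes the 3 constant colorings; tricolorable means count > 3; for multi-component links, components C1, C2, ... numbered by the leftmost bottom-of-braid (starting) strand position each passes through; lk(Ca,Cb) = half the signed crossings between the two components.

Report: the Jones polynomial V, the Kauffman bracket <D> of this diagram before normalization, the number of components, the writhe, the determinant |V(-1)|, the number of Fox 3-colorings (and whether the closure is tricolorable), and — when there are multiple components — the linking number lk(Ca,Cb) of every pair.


V = -x^-2 + 2x^-1 - 3 + 5x - 4x^2 + 5x^3 - 4x^4 + 2x^5 - x^6
<D> = A^-15 - 2A^-11 + 4A^-7 - 5A^-3 + 4A - 5A^5 + 3A^9 - 2A^13 + A^17 (w = +3)
1 component over 11 crossings, w = +3
9 Fox colorings among 3^11, |V(-1)| = 27: tricolorable
why: w = +3 (over 11 crossings) is diagram-only; (-A^3)^(-3) removes it from V


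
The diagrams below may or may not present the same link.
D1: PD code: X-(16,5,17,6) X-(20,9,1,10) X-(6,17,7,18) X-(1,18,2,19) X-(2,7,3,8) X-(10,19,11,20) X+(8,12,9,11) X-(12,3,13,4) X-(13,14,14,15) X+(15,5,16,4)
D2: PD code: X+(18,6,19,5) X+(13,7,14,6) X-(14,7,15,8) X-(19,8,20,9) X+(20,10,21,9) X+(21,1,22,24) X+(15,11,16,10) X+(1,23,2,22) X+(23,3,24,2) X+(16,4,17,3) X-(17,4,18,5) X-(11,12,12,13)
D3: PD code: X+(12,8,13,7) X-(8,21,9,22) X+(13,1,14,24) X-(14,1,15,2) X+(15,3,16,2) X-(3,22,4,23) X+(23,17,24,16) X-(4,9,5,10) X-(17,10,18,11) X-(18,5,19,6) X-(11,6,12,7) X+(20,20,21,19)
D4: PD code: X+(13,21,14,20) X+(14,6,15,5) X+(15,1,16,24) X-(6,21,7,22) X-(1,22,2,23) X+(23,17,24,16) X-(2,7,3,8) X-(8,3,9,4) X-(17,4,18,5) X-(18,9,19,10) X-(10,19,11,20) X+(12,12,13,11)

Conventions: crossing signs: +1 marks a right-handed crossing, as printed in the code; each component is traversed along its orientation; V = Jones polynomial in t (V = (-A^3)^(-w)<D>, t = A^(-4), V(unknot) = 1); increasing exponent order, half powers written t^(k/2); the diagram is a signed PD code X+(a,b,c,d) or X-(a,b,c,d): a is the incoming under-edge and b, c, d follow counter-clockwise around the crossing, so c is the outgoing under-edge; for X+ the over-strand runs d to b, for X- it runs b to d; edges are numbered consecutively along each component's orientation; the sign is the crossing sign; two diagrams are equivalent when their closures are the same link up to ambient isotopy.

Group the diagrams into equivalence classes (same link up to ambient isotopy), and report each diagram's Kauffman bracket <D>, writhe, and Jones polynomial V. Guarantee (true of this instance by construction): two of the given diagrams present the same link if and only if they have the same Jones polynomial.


grouping into links: {D1} | {D2} | {D3, D4}
V(D1) = -t^-6 + t^-5 - t^-4 + 2t^-3 - t^-2 + t^-1  (w -6, c 10, <D> = A^-14 - A^-10 + 2A^-6 - A^-2 + A^2 - A^6)
V(D2) = t + t^3 - t^4  (w +4, c 12, <D> = -A^-4 + 1 + A^8)
D3 (bracket A^-10 - A^-6 + 2A^-2 - 2A^2 + 2A^6 - 2A^10 + A^14; 12 crossings at w = -2): V = t^-5 - 2t^-4 + 2t^-3 - 2t^-2 + 2t^-1 - 1 + t
V(D4) = t^-5 - 2t^-4 + 2t^-3 - 2t^-2 + 2t^-1 - 1 + t  [12 crossings, <D> = A^-10 - A^-6 + 2A^-2 - 2A^2 + 2A^6 - 2A^10 + A^14, w = -2]
why: comparing 4 Jones polynomials yields 3 groups


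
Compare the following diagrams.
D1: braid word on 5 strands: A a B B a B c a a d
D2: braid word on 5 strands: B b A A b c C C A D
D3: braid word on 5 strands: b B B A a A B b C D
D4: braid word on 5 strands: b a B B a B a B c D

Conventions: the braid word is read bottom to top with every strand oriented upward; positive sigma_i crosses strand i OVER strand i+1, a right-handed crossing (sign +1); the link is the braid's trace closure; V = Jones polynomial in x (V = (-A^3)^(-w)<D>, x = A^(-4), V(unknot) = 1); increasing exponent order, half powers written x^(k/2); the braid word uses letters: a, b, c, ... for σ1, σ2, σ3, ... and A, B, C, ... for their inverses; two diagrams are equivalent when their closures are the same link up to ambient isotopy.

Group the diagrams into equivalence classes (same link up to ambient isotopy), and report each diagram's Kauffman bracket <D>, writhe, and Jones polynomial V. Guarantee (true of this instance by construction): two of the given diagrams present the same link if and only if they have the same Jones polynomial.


equivalence classes: {D1, D4} | {D2} | {D3}
D1 (bracket -A^-6 + 2A^-2 - 2A^2 + 3A^6 - 2A^10 + 2A^14 - A^18; 10 crossings at w = +2): V = -x^-3 + 2x^-2 - 2x^-1 + 3 - 2x + 2x^2 - x^3
V(D2) = -x^-4 + x^-3 + x^-1  [10 crossings, <D> = A^-8 + 1 - A^4, w = -4]
V(D3) = 1  [10 crossings, <D> = A^-12, w = -4]
D4 (bracket -A^-12 + 2A^-8 - 2A^-4 + 3 - 2A^4 + 2A^8 - A^12; 10 crossings at w = 0): V = -x^-3 + 2x^-2 - 2x^-1 + 3 - 2x + 2x^2 - x^3
observation: V(x) takes 3 values over 4 diagrams, fixing the grouping


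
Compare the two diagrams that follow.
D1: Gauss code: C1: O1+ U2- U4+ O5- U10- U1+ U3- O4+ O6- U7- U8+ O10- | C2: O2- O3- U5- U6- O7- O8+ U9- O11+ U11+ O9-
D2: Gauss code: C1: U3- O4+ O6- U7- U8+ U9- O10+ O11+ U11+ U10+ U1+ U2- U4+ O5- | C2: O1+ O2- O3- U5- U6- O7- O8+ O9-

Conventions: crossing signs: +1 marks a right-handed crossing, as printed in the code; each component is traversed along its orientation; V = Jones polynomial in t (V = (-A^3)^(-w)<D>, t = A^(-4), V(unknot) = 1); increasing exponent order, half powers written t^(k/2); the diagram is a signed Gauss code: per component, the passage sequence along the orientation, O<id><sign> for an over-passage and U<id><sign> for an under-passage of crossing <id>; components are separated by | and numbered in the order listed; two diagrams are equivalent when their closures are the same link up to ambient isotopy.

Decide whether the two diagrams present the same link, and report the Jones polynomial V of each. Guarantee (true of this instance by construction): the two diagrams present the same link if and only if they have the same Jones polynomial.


equivalent: yes
V(D1) = -t^(-9/2) - t^(-5/2) + t^(-3/2) - t^(-1/2)  (w -3, c 11, <D> = A^-7 - A^-3 + A + A^9)
D2 (bracket A^-1 - A^3 + A^7 + A^15; 11 crossings at w = -1): V = -t^(-9/2) - t^(-5/2) + t^(-3/2) - t^(-1/2)
why: from 11 to 11 crossings by R-moves: one link, two diagrams


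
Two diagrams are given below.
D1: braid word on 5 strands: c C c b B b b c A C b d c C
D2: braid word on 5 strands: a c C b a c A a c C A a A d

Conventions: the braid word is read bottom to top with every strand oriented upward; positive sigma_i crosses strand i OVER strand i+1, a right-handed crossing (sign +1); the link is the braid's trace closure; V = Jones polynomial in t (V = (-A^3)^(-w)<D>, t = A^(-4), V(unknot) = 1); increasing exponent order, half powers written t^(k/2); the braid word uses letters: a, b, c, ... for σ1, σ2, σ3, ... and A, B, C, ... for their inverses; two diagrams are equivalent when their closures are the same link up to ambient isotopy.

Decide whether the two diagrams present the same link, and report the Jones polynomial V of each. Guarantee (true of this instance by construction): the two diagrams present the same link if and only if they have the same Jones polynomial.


equivalent: no
D1 (bracket -A^-4 + 1 + A^8; 14 crossings at w = +4): V = t + t^3 - t^4
V(D2) = 1  (w +4, c 14, <D> = A^12)
key observation: V(t) takes 2 values over 2 diagrams, fixing the grouping


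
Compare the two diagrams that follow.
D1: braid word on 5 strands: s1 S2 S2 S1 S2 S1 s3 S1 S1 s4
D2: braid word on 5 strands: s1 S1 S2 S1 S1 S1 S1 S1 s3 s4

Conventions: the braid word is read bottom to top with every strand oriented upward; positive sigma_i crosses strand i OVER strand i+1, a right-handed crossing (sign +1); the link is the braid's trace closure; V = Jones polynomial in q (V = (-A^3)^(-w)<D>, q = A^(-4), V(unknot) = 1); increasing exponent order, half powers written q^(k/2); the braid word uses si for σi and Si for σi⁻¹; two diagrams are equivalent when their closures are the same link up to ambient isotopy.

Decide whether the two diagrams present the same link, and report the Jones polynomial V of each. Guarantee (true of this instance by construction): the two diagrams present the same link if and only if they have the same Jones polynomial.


equivalent: yes
V(D1) = -q^-7 + q^-6 - q^-5 + q^-4 + q^-2  (w -4, c 10, <D> = A^-4 + A^4 - A^8 + A^12 - A^16)
V(D2) = -q^-7 + q^-6 - q^-5 + q^-4 + q^-2  (w -4, c 10, <D> = A^-4 + A^4 - A^8 + A^12 - A^16)
why: one V(q) for all 2 diagrams — one class (guaranteed)


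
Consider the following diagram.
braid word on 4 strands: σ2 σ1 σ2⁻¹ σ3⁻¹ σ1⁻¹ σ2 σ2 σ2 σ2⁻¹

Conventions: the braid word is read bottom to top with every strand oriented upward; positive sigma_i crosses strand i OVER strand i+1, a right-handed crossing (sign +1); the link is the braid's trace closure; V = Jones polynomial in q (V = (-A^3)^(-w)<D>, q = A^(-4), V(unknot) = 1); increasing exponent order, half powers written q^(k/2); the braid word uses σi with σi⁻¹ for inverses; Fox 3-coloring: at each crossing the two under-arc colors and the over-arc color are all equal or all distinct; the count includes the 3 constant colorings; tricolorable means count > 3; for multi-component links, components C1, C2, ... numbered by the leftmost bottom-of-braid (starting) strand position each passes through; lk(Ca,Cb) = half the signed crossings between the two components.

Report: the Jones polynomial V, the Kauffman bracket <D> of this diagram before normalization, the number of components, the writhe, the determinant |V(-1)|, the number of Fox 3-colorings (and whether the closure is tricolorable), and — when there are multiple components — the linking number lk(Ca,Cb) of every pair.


V = q + q^3 - q^4
<D> = A^-13 - A^-9 - A^-1 (w = +1)
1 component over 9 crossings, w = +1
9 Fox colorings among 3^9, |V(-1)| = 3: tricolorable
why: |V(-1)| = 3: so tricolorable, since 3 divides 3


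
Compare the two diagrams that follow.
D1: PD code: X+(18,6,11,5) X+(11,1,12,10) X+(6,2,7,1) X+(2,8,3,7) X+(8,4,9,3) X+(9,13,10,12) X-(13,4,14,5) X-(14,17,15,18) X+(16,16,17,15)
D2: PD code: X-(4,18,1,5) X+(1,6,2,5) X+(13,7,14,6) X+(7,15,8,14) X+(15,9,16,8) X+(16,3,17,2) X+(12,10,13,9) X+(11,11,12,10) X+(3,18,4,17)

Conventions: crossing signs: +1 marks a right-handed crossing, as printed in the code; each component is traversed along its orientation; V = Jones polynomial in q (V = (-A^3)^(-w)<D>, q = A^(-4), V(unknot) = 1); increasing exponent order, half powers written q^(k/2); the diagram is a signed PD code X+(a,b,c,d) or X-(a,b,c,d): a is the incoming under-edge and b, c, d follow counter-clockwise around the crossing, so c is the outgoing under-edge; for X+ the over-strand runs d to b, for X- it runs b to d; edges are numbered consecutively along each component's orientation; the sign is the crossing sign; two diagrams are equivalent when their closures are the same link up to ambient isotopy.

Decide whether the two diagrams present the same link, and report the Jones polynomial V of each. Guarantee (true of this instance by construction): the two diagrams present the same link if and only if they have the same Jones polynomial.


equivalent: yes
D1 (bracket -A^-11 + A^-7 - A^-3 + 2A + A^9; 9 crossings at w = +5): V = -q^(3/2) - 2q^(7/2) + q^(9/2) - q^(11/2) + q^(13/2)
V(D2) = -q^(3/2) - 2q^(7/2) + q^(9/2) - q^(11/2) + q^(13/2)  (w +7, c 9, <D> = -A^-5 + A^-1 - A^3 + 2A^7 + A^15)
key observation: all 2 diagrams share one V(q), hence one class


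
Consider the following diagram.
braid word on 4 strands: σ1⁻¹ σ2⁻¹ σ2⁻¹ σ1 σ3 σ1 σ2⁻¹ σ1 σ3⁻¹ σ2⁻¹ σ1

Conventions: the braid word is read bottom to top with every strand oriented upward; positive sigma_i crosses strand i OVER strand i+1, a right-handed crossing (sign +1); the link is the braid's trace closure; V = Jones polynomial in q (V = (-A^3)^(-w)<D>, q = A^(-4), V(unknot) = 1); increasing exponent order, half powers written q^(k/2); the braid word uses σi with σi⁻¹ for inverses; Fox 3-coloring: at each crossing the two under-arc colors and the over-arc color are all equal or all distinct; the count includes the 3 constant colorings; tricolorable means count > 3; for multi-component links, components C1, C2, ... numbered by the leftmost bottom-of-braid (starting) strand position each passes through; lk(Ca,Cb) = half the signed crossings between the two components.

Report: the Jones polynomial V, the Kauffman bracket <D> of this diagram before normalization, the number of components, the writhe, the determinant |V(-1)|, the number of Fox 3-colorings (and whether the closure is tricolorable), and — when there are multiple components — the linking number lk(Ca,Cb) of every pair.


Jones polynomial: V(q) = -q^-3 + q^-2 - q^-1 + 3 - q + q^2 - q^3
<D> = A^-15 - A^-11 + A^-7 - 3A^-3 + A - A^5 + A^9; writhe -1
components 1, writhe -1 (11 crossings)
3-colorings: 27 of 3^11, det 9 — tricolorable
note: |V(-1)| = 9: so tricolorable, since 3 divides 9


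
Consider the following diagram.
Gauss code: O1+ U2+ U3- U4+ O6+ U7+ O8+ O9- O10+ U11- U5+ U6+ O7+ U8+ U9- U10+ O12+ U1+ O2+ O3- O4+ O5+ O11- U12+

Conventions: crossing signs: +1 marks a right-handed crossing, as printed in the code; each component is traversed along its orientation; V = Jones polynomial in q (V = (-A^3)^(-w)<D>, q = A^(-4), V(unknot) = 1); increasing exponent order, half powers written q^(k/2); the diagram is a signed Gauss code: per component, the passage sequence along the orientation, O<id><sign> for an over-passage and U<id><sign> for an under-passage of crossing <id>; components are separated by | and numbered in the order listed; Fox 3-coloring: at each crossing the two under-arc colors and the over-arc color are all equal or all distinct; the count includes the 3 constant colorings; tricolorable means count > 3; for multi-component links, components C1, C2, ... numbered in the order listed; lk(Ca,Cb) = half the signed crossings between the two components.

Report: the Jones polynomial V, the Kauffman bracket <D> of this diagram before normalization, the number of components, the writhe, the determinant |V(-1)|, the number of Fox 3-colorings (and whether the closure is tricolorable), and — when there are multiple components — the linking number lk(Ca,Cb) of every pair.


V = q^2 + 2q^4 - 2q^5 + q^6 - 2q^7 + q^8
<D> = A^-14 - 2A^-10 + A^-6 - 2A^-2 + 2A^2 + A^10 (w = +6)
1 component over 12 crossings, w = +6
27 Fox colorings among 3^12, |V(-1)| = 9: tricolorable
why: |V(-1)| = 9: so tricolorable, since 3 divides 9


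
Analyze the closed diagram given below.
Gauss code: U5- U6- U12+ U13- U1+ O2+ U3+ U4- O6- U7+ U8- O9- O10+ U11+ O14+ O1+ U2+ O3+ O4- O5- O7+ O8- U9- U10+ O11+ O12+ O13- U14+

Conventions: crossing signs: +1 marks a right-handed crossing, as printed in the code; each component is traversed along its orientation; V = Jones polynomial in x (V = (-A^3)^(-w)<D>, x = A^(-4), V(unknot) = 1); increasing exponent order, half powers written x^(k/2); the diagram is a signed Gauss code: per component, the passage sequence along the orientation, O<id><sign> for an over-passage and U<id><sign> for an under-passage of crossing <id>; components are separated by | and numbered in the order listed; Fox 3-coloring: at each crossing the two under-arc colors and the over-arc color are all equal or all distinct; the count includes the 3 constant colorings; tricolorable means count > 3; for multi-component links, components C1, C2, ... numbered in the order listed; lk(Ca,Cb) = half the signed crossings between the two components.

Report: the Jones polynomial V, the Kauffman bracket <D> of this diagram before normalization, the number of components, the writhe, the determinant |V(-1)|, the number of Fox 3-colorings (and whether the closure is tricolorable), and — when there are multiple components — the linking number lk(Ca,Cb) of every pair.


V(x) = x + x^3 - x^4
bracket: -A^-10 + A^-6 + A^2, w = +2
1 component, writhe +2, over 14 crossings
det 3, colorings 9 of 3^14 — tricolorable
observation: |V(-1)| = 3: so tricolorable, since 3 divides 3


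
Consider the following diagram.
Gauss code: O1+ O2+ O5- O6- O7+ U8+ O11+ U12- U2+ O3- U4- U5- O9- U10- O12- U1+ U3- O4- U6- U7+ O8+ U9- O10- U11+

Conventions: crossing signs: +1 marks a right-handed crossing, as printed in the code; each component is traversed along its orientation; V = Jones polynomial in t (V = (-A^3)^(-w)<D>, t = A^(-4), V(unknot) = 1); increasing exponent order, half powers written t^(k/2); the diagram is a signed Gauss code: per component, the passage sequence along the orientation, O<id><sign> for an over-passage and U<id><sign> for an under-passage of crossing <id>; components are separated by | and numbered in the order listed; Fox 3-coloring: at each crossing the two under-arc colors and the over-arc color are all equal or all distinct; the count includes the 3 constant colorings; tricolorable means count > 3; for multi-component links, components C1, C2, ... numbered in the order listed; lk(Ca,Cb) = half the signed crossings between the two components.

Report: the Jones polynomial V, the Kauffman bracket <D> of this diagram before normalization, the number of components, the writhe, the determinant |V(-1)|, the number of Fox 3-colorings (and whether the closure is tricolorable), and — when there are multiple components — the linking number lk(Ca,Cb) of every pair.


V = -t^-6 + 2t^-5 - 4t^-4 + 5t^-3 - 4t^-2 + 5t^-1 - 3 + 2t - t^2
<D> = -A^-14 + 2A^-10 - 3A^-6 + 5A^-2 - 4A^2 + 5A^6 - 4A^10 + 2A^14 - A^18 (w = -2)
1 component over 12 crossings, w = -2
9 Fox colorings among 3^12, |V(-1)| = 27: tricolorable
why: V spans 8 powers of t: at least 8 crossings in any diagram


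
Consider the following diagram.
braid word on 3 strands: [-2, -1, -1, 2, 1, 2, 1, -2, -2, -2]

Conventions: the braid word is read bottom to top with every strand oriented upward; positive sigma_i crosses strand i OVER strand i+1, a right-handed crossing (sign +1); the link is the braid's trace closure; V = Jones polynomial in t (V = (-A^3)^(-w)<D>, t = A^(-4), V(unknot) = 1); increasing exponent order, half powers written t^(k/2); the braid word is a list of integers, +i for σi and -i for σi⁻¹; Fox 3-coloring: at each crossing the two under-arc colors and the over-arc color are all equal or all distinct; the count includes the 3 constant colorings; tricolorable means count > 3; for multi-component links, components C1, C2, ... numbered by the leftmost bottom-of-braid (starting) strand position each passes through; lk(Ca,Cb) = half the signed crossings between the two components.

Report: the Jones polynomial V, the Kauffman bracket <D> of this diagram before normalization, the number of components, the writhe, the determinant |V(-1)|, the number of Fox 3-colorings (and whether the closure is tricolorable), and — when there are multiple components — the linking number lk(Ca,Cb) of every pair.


V = t^-5 - 2t^-4 + 2t^-3 - 2t^-2 + 2t^-1 - 1 + t
<D> = A^-10 - A^-6 + 2A^-2 - 2A^2 + 2A^6 - 2A^10 + A^14 (w = -2)
1 component over 10 crossings, w = -2
3 Fox colorings among 3^10, |V(-1)| = 11: not tricolorable
why: V spans 6 powers of t: at least 6 crossings in any diagram


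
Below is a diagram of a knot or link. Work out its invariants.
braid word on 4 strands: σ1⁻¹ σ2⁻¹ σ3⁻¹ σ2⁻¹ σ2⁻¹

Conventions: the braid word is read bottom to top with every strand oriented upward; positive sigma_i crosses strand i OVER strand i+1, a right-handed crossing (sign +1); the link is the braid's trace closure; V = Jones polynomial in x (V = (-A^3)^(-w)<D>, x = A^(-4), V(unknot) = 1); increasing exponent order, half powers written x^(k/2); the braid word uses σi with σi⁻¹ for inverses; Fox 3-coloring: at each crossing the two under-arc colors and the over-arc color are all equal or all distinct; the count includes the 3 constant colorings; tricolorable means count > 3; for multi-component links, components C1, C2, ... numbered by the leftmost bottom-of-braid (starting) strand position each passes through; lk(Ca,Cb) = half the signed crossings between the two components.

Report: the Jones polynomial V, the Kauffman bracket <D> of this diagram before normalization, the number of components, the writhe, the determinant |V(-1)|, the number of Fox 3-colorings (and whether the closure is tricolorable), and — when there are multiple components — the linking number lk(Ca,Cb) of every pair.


V = -x^-4 + x^-3 + x^-1
<D> = -A^-11 - A^-3 + A (w = -5)
1 component over 5 crossings, w = -5
9 Fox colorings among 3^5, |V(-1)| = 3: tricolorable
why: w = -5 shifts under R1 moves; the (-A^3)^(5) factor cancels that in V


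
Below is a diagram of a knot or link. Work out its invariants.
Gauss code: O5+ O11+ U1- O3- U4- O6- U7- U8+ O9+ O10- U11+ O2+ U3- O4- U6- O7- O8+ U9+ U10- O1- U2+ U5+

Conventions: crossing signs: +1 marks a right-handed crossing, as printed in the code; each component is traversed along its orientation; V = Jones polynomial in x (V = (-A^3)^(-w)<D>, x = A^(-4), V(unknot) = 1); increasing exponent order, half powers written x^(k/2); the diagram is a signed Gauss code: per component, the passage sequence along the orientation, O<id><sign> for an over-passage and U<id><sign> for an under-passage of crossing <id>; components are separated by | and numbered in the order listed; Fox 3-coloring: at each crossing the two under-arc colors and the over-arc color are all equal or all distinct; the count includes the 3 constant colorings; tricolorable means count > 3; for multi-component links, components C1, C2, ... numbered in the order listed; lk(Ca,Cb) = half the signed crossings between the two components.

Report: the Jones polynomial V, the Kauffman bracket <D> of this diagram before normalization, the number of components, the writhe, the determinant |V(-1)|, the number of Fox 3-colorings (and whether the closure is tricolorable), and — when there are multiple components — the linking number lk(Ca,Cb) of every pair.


Jones polynomial: V(x) = x^-5 - 2x^-4 + 2x^-3 - 2x^-2 + 2x^-1 - 1 + x
<D> = -A^-7 + A^-3 - 2A + 2A^5 - 2A^9 + 2A^13 - A^17; writhe -1
components 1, writhe -1 (11 crossings)
3-colorings: 3 of 3^11, det 11 — not tricolorable
note: w = -1 shifts under R1 moves; the (-A^3)^(1) factor cancels that in V


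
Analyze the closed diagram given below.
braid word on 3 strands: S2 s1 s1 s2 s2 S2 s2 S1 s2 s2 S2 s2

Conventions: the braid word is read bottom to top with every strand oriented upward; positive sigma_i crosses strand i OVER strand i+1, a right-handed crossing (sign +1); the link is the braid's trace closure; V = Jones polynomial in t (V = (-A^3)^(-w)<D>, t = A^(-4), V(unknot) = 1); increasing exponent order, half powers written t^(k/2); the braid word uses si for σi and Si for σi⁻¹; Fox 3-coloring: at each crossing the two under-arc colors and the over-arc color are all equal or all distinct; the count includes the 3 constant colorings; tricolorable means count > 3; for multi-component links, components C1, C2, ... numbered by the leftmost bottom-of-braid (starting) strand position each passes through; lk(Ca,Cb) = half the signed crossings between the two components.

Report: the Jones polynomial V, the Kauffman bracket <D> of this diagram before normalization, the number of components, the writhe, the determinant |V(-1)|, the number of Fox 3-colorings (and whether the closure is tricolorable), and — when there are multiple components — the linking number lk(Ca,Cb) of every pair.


Jones polynomial: V(t) = t - t^2 + 2t^3 - t^4 + t^5 - t^6
<D> = -A^-12 + A^-8 - A^-4 + 2 - A^4 + A^8; writhe +4
components 1, writhe +4 (12 crossings)
3-colorings: 3 of 3^12, det 7 — not tricolorable
note: det 7 = |V(-1)|; not divisible by 3, so not tricolorable


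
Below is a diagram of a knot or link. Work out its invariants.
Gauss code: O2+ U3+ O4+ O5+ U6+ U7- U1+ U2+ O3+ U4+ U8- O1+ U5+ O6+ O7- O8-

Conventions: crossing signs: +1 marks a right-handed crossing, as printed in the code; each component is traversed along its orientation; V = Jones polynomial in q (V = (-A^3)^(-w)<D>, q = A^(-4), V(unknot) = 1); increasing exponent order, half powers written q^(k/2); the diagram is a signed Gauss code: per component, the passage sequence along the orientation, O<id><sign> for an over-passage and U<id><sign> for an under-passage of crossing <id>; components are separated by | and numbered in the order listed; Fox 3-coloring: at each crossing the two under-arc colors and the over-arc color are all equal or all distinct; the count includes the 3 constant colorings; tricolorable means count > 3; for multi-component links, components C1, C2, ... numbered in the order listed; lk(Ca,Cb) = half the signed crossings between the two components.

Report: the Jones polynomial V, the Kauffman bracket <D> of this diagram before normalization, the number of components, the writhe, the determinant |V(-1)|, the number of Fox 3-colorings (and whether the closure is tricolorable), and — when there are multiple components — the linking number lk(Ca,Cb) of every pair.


Jones polynomial: V(q) = q - q^2 + 2q^3 - q^4 + q^5 - q^6
<D> = -A^-12 + A^-8 - A^-4 + 2 - A^4 + A^8; writhe +4
components 1, writhe +4 (8 crossings)
3-colorings: 3 of 3^8, det 7 — not tricolorable
note: det 7 = |V(-1)|; not divisible by 3, so not tricolorable


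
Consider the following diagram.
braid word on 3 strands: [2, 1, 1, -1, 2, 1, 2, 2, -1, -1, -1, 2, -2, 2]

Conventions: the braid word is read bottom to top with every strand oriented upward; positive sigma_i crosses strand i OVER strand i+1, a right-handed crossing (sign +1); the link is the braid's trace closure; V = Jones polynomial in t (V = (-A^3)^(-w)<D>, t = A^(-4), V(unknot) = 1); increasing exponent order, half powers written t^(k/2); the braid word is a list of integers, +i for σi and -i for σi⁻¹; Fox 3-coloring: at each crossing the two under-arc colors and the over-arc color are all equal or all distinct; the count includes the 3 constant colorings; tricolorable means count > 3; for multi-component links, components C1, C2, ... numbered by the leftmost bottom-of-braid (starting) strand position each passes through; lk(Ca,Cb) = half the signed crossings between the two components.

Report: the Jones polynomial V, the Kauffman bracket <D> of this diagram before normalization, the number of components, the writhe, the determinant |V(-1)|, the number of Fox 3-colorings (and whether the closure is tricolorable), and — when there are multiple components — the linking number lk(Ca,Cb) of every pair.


Jones polynomial: V(t) = 2t - 2t^2 + 3t^3 - 3t^4 + 2t^5 - 2t^6 + t^7
<D> = A^-16 - 2A^-12 + 2A^-8 - 3A^-4 + 3 - 2A^4 + 2A^8; writhe +4
components 1, writhe +4 (14 crossings)
3-colorings: 9 of 3^14, det 15 — tricolorable
note: |V(-1)| = 15: so tricolorable, since 3 divides 15


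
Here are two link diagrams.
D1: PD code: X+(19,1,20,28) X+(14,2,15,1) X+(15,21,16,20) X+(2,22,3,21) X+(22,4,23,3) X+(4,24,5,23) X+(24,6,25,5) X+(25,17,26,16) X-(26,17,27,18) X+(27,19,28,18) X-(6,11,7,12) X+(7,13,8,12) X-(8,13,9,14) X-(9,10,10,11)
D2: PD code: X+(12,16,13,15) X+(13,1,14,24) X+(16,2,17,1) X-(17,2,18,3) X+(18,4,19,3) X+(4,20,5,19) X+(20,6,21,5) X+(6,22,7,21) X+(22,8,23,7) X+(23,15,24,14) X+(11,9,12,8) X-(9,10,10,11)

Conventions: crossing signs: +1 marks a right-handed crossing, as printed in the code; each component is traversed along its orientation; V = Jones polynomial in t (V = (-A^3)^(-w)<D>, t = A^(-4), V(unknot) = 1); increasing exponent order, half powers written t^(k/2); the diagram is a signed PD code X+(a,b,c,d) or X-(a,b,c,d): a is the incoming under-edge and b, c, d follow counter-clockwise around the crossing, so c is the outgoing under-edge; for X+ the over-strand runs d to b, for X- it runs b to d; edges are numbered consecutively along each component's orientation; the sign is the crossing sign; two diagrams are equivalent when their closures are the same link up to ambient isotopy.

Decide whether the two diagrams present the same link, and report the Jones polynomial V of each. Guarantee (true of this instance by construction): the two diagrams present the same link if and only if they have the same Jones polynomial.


equivalent: yes
V(D1) = t^3 + t^5 - t^6 + t^7 - t^8 + t^9 - t^10  (w +6, c 14, <D> = -A^-22 + A^-18 - A^-14 + A^-10 - A^-6 + A^-2 + A^6)
V(D2) = t^3 + t^5 - t^6 + t^7 - t^8 + t^9 - t^10  (w +8, c 12, <D> = -A^-16 + A^-12 - A^-8 + A^-4 - 1 + A^4 + A^12)
why: one V(t) for all 2 diagrams — one class (guaranteed)


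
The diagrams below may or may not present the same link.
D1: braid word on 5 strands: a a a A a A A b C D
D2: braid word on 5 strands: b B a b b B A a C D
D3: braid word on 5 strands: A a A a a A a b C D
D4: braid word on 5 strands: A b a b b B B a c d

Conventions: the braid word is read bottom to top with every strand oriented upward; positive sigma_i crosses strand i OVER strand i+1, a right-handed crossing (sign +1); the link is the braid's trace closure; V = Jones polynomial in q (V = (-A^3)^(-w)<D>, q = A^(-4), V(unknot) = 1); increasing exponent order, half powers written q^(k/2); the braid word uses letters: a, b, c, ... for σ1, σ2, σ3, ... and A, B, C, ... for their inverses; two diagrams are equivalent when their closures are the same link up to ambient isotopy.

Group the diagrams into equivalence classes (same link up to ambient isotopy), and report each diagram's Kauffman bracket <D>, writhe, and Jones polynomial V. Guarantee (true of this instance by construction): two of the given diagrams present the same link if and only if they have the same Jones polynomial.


classes: {D1, D2, D3, D4}
V(D1) = 1  [10 crossings, <D> = 1, w = 0]
V(D2) = 1  [10 crossings, <D> = 1, w = 0]
D3 (bracket 1; 10 crossings at w = 0): V = 1
V(D4) = 1  (w +4, c 10, <D> = A^12)
note: all 4 diagrams share one V(q), hence one class


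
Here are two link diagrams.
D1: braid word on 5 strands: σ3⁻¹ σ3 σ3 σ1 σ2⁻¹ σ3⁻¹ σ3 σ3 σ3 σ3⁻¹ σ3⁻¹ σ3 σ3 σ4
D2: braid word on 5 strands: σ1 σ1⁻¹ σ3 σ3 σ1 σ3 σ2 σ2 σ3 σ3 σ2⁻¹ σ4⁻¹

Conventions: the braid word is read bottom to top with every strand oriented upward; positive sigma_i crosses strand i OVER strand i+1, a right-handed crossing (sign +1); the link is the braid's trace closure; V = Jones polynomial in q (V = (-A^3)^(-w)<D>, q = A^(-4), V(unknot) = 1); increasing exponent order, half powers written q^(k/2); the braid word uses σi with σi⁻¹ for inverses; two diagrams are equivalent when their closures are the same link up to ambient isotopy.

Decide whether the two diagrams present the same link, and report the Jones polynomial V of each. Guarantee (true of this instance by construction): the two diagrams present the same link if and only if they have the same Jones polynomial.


same link: no
V(D1) = q + q^3 - q^4  [14 crossings, <D> = -A^-4 + 1 + A^8, w = +4]
V(D2) = q^2 - q^3 + 3q^4 - 3q^5 + 3q^6 - 3q^7 + 2q^8 - q^9  [12 crossings, <D> = -A^-18 + 2A^-14 - 3A^-10 + 3A^-6 - 3A^-2 + 3A^2 - A^6 + A^10, w = +6]
insight: 2 classes among 2 diagrams; unequal V(q) rules out equality


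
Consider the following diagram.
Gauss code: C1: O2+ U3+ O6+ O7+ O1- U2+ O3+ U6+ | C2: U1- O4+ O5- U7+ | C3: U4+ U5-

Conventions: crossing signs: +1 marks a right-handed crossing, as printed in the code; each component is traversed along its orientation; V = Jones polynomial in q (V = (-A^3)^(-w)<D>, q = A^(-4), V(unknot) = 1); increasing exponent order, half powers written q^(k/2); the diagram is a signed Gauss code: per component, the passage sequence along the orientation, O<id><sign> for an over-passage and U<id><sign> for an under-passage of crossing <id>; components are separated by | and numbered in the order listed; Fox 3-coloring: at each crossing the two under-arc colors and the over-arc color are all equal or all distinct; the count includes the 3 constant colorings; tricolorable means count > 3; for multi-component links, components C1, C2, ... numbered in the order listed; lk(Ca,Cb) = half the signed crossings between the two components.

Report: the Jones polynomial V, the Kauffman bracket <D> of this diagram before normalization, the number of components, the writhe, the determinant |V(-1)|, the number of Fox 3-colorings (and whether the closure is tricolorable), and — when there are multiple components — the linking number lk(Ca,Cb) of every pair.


Jones polynomial: V(q) = 1 + 2q + 2q^2 + q^3 - q^4 - q^5
<D> = A^-11 + A^-7 - A^-3 - 2A - 2A^5 - A^9; writhe +3
components 3, writhe +3 (7 crossings)
linking number lk(C1,C2) = 0
lk(C1,C3): 0
lk(C2,C3) = 0
3-colorings: 81 of 3^7, det 0 — tricolorable
note: all 3 components of this link are unlinked algebraically


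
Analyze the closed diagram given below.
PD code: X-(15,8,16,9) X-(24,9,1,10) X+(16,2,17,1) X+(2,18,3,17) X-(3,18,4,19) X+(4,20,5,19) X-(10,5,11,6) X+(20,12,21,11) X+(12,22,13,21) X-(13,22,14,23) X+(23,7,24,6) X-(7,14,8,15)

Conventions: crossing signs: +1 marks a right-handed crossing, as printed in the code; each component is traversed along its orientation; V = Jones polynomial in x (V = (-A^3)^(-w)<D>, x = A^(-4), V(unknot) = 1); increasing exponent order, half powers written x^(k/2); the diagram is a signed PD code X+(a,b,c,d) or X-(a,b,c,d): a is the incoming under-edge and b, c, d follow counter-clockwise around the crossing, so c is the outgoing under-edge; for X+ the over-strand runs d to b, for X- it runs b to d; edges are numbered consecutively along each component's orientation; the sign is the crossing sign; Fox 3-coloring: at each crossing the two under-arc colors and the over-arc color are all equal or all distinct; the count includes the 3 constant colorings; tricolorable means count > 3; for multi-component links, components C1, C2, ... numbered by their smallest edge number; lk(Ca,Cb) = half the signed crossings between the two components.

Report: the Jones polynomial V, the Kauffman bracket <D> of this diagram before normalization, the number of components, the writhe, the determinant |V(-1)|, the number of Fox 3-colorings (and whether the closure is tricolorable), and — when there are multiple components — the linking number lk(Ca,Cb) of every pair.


V = -x^-3 + x^-2 - x^-1 + 3 - x + x^2 - x^3
<D> = -A^-12 + A^-8 - A^-4 + 3 - A^4 + A^8 - A^12 (w = 0)
1 component over 12 crossings, w = 0
27 Fox colorings among 3^12, |V(-1)| = 9: tricolorable
why: det 9 = |V(-1)|; divisible by 3, so tricolorable
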